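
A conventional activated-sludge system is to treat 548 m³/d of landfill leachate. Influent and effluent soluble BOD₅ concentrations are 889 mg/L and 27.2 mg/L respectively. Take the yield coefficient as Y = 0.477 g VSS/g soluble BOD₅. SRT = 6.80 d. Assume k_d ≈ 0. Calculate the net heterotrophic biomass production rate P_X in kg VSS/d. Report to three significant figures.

P_X ≈ 225 kg VSS/d

Since k_d ≈ 0, Y_obs = Y = 0.477 g VSS/g soluble BOD₅.
Mass of soluble BOD₅ removed per day: Q(S₀ − S) = 548 × 861.8 g/m³ = 472.3 kg/d.
Net biomass production P_X = Y_obs × Q·(S₀ − S) = 0.4770 × 472.3 = 225.3 kg VSS/d.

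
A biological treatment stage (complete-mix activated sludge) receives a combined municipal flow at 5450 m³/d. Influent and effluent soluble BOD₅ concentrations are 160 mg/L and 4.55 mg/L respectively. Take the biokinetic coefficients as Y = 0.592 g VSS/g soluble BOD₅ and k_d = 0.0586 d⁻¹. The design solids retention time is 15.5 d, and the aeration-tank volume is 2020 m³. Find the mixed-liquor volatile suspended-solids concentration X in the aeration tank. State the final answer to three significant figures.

X ≈ 2020 mg/L

From V·X·(1 + k_d·θ_c) = Y·Q·(S₀ − S)·θ_c: X = 0.592 × 5450 × (160 − 4.55) × 15.5 / [2020 × (1 + 0.0586 × 15.5)] = 2017 mg/L.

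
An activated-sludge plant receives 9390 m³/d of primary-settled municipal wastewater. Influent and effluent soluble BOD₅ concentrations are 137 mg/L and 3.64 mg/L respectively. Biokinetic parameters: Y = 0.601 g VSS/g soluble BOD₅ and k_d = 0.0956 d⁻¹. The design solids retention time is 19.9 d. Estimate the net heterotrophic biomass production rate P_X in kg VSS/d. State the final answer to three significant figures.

P_X ≈ 259 kg VSS/d

Observed yield with endogenous decay: Y_obs = Y / (1 + k_d·θ_c) = 0.601 / (1 + 0.0956 × 19.9) = 0.601 / 2.902 = 0.2071 g VSS/g soluble BOD₅.
Mass of soluble BOD₅ removed per day: Q(S₀ − S) = 9390 × 133.4 g/m³ = 1252 kg/d.
Net biomass production P_X = Y_obs × Q·(S₀ − S) = 0.2071 × 1252 = 259.3 kg VSS/d.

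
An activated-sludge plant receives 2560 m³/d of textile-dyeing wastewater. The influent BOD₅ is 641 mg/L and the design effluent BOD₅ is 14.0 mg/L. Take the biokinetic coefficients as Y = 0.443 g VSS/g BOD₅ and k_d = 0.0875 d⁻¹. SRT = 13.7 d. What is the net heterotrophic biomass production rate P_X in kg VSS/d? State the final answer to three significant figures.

P_X ≈ 323 kg VSS/d

Observed yield with endogenous decay: Y_obs = Y / (1 + k_d·θ_c) = 0.443 / (1 + 0.0875 × 13.7) = 0.443 / 2.199 = 0.2015 g VSS/g BOD₅.
Substrate removed = Q·(S₀ − S) = 2560 m³/d × (641 − 14.0) g/m³ = 1.61×10^6 g/d = 1605 kg/d.
Biomass produced: P_X = Y_obs·Q·ΔS = 0.2015 × 1605 ≈ 323.4 kg VSS/d.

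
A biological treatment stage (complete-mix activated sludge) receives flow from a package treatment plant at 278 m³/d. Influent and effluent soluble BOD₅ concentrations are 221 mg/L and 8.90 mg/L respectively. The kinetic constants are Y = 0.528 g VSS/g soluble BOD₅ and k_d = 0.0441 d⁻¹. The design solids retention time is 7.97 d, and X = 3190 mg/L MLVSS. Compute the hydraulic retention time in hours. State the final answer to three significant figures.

τ ≈ 4.97 h

Steady-state biomass mass balance: V·X·(1 + k_d·θ_c) = Y·Q·(S₀ − S)·θ_c, so V = 0.528 × 278 × (221 − 8.90) × 7.97 / [3190 × (1 + 0.0441 × 7.97)] = 2.48×10^5 / 4311 = 57.55 m³.
τ = V/Q = 57.55/278 = 0.2070 d, or 4.969 h.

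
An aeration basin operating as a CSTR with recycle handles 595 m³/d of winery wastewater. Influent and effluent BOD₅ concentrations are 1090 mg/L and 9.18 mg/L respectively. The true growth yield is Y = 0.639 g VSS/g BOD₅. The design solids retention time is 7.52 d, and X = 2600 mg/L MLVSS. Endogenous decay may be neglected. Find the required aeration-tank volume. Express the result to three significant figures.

V ≈ 1190 m³

Biomass mass balance (decay neglected): V·X = Y·Q·(S₀ − S)·θ_c, so V = 0.639 × 595 × (1090 − 9.18) × 7.52 / 2600 = 1189 m³.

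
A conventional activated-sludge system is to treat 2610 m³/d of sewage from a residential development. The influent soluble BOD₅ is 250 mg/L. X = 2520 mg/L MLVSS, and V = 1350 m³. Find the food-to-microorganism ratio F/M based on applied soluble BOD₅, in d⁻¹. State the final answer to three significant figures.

Food-to-microorganism ratio F/M = Q S₀ / (V X) = 2610 × 250 / (1350 × 2520) = 0.1918 d⁻¹.

F/M ≈ 0.192 d⁻¹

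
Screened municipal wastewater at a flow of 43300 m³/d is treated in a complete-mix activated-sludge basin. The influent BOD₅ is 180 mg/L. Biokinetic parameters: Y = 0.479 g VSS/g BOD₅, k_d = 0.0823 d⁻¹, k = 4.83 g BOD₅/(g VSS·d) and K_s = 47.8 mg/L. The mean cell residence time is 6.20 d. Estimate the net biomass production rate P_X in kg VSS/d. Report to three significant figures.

P_X ≈ 2390 kg VSS/d

From the Monod/SRT balance for a CMAS, S = K_s·(1+k_d θ_c)/[θ_c·(Y k − k_d) − 1] = 47.8 × (1 + 0.0823 × 6.20) / [6.20 × (0.479 × 4.83 − 0.0823) − 1] = 72.19 / 12.83 = 5.625 mg/L.
The observed yield is Y_obs = Y/(1 + k_d·θ_c) = 0.479 / (1 + 0.0823 × 6.20) = 0.479 / 1.510 = 0.3172 g VSS per g BOD₅ removed.
Substrate removed = Q·(S₀ − S) = 43300 m³/d × (180 − 5.62) g/m³ = 7.55×10^6 g/d = 7551 kg/d.
P_X = Y_obs · Q(S₀ − S) = 0.3172 × 7551 = 2395 kg VSS/d.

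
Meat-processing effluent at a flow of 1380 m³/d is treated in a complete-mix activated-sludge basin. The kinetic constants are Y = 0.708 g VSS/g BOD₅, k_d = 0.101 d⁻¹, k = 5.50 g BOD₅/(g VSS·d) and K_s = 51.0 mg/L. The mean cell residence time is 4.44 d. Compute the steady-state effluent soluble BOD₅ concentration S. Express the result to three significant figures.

Effluent substrate depends only on kinetics and SRT: S = K_s(1 + k_d θ_c) / [θ_c(Yk − k_d) − 1] = 51.0 × (1 + 0.101 × 4.44) / [4.44 × (0.708 × 5.50 − 0.101) − 1] = 73.87 / 15.84 = 4.663 mg/L.

S ≈ 4.66 mg/L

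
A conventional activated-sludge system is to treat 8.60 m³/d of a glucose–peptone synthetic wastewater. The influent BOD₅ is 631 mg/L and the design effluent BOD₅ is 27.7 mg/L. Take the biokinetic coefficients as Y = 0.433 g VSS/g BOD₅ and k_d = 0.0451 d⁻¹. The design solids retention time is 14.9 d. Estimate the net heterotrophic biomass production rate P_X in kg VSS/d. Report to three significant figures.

P_X ≈ 1.34 kg VSS/d

Y_obs = Y / (1 + k_d θ_c) = 0.433 / (1 + 0.0451 × 14.9) = 0.433 / 1.672 = 0.2590.
Substrate removed = Q·(S₀ − S) = 8.60 m³/d × (631 − 27.7) g/m³ = 5.19×10^3 g/d = 5.188 kg/d.
P_X = Y_obs · Q(S₀ − S) = 0.2590 × 5.188 = 1.344 kg VSS/d.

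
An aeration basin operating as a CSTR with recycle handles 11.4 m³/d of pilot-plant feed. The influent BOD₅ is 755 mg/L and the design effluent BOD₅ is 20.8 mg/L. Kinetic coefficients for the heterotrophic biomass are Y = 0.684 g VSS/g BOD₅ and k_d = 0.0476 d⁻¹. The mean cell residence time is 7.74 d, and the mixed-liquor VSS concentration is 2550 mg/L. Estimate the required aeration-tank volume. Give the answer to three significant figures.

V ≈ 12.7 m³

From the SRT design equation V = Y Q (S₀−S) θ_c / [X (1 + k_d θ_c)] = 0.684 × 11.4 × (755 − 20.8) × 7.74 / [2550 × (1 + 0.0476 × 7.74)] = 4.43×10^4 / 3489 = 12.70 m³.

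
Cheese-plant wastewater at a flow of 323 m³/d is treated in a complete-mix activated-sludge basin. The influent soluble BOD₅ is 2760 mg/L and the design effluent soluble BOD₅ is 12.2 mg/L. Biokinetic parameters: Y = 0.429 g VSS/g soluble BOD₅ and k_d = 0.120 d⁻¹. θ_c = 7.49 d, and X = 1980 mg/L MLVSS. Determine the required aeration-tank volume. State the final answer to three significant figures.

V ≈ 759 m³

Steady-state biomass mass balance: V·X·(1 + k_d·θ_c) = Y·Q·(S₀ − S)·θ_c, so V = 0.429 × 323 × (2760 − 12.2) × 7.49 / [1980 × (1 + 0.120 × 7.49)] = 2.85×10^6 / 3760 = 758.5 m³.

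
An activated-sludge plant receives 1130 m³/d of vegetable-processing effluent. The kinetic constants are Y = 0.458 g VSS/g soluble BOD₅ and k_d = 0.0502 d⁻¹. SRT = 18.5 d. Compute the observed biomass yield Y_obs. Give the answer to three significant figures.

Y_obs = Y / (1 + k_d θ_c) = 0.458 / (1 + 0.0502 × 18.5) = 0.458 / 1.929 = 0.2375.

Y_obs ≈ 0.237 g VSS/g soluble BOD₅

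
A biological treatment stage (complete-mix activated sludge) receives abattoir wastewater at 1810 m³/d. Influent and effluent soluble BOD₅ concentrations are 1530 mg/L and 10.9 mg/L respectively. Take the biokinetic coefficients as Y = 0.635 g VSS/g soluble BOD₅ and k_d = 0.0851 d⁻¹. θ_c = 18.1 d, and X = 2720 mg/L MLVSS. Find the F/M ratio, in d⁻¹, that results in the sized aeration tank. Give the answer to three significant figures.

Rearranging the biomass balance for a CMAS with decay, V = Y·Q·ΔS·θ_c / [X·(1+k_d θ_c)] = 0.635 × 1810 × (1530 − 10.9) × 18.1 / [2720 × (1 + 0.0851 × 18.1)] = 3.16×10^7 / 6910 = 4574 m³.
F/M = applied load / biomass = Q·S₀/(V·X) = 1810 × 1530 / (4574 × 2720) = 0.2226 d⁻¹.

F/M ≈ 0.223 d⁻¹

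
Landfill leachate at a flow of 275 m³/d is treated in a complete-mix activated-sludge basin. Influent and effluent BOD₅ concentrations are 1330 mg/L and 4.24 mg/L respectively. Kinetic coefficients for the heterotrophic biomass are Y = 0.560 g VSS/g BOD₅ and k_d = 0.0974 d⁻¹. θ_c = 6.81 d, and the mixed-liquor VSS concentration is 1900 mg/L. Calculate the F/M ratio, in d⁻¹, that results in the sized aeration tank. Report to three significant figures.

From the SRT design equation V = Y Q (S₀−S) θ_c / [X (1 + k_d θ_c)] = 0.560 × 275 × (1330 − 4.24) × 6.81 / [1900 × (1 + 0.0974 × 6.81)] = 1.39×10^6 / 3160 = 440.0 m³.
Food-to-microorganism ratio F/M = Q S₀ / (V X) = 275 × 1330 / (440.0 × 1900) = 0.4375 d⁻¹.

F/M ≈ 0.438 d⁻¹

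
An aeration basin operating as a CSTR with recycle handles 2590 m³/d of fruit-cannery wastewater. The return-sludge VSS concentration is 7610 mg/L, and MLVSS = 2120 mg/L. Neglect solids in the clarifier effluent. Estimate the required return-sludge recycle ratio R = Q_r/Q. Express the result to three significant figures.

R = Q_r/Q = X/(X_r − X) = 2120 / (7610 − 2120) = 0.3862.

R ≈ 0.386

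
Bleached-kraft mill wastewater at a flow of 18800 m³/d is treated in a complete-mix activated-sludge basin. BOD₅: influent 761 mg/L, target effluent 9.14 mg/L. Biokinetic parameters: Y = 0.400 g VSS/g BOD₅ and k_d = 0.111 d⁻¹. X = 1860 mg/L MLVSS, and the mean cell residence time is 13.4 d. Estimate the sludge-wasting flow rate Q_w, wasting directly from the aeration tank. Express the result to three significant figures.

Rearranging the biomass balance for a CMAS with decay, V = Y·Q·ΔS·θ_c / [X·(1+k_d θ_c)] = 0.400 × 18800 × (761 − 9.14) × 13.4 / [1860 × (1 + 0.111 × 13.4)] = 7.58×10^7 / 4627 = 16376 m³.
With mixed-liquor wasting, θ_c = V/Q_w, so Q_w = V/θ_c = 16376/13.4 = 1222 m³/d.

Q_w ≈ 1220 m³/d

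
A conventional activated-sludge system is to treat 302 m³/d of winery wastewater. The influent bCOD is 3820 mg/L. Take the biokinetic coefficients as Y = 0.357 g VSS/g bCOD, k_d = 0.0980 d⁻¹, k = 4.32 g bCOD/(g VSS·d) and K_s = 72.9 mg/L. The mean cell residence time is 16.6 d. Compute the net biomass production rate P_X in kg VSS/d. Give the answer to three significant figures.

P_X ≈ 156 kg VSS/d

For a completely mixed reactor with recycle the Lawrence–McCarty relation gives S = K_s·(1 + k_d·θ_c) / [θ_c·(Y·k − k_d) − 1] = 72.9 × (1 + 0.0980 × 16.6) / [16.6 × (0.357 × 4.32 − 0.0980) − 1] = 191.5 / 22.97 = 8.335 mg/L.
The observed yield is Y_obs = Y/(1 + k_d·θ_c) = 0.357 / (1 + 0.0980 × 16.6) = 0.357 / 2.627 = 0.1359 g VSS per g bCOD removed.
Mass of bCOD removed per day: Q(S₀ − S) = 302 × 3812 g/m³ = 1151 kg/d.
P_X = Y_obs · Q(S₀ − S) = 0.1359 × 1151 = 156.4 kg VSS/d.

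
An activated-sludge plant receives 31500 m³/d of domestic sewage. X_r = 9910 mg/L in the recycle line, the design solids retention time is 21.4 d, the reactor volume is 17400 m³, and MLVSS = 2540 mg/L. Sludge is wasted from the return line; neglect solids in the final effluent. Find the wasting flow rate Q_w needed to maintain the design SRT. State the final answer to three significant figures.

Wasting from the return line (neglecting effluent solids): Q_w = V·X / (θ_c·X_r) = 17400 × 2540 / (21.4 × 9910) = 208.4 m³/d.

Q_w ≈ 208 m³/d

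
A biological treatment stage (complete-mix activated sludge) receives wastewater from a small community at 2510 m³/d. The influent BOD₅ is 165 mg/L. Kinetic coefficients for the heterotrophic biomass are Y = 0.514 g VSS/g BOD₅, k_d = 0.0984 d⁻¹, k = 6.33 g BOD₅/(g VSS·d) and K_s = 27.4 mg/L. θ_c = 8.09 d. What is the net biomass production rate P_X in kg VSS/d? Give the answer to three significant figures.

P_X ≈ 117 kg VSS/d

For a completely mixed reactor with recycle the Lawrence–McCarty relation gives S = K_s·(1 + k_d·θ_c) / [θ_c·(Y·k − k_d) − 1] = 27.4 × (1 + 0.0984 × 8.09) / [8.09 × (0.514 × 6.33 − 0.0984) − 1] = 49.21 / 24.53 = 2.007 mg/L.
Y_obs = Y / (1 + k_d θ_c) = 0.514 / (1 + 0.0984 × 8.09) = 0.514 / 1.796 = 0.2862.
ΔS = 165 − 2.01 = 163.0 mg/L, so the substrate removal rate is 2510 × 163.0/1000 = 409.1 kg BOD₅/d.
Net biomass production P_X = Y_obs × Q·(S₀ − S) = 0.2862 × 409.1 = 117.1 kg VSS/d.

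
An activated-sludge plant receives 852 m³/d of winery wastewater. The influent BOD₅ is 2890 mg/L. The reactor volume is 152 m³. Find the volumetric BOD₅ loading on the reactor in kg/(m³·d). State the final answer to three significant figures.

L_v ≈ 16.2 kg BOD₅/(m³·d)

Volumetric loading L_v = Q·S₀ / V = 852 × 2890 g/m³ / 152.0 m³ = 16199 g/(m³·d) = 16.20 kg BOD₅/(m³·d).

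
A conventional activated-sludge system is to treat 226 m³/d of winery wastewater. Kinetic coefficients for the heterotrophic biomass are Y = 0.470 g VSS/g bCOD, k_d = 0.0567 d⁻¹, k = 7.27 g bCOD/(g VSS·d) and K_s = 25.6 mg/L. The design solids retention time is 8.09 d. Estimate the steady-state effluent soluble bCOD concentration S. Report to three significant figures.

For a completely mixed reactor with recycle the Lawrence–McCarty relation gives S = K_s·(1 + k_d·θ_c) / [θ_c·(Y·k − k_d) − 1] = 25.6 × (1 + 0.0567 × 8.09) / [8.09 × (0.470 × 7.27 − 0.0567) − 1] = 37.34 / 26.18 = 1.426 mg/L.

S ≈ 1.43 mg/L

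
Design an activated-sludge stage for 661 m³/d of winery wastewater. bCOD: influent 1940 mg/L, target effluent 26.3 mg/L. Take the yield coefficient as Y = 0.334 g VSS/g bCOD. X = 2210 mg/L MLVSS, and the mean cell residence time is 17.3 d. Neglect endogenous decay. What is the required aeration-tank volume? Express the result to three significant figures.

With k_d = 0 the design equation reduces to V = Y Q (S₀−S) θ_c / X = 0.334 × 661 × (1940 − 26.3) × 17.3 / 2210 = 3307 m³.

V ≈ 3310 m³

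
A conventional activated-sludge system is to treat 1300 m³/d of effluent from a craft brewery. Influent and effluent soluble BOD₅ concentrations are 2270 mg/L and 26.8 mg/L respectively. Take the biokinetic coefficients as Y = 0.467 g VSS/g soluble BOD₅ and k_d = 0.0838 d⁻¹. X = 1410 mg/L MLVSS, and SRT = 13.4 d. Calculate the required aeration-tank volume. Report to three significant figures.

V ≈ 6100 m³

From the SRT design equation V = Y Q (S₀−S) θ_c / [X (1 + k_d θ_c)] = 0.467 × 1300 × (2270 − 26.8) × 13.4 / [1410 × (1 + 0.0838 × 13.4)] = 1.82×10^7 / 2993 = 6096 m³.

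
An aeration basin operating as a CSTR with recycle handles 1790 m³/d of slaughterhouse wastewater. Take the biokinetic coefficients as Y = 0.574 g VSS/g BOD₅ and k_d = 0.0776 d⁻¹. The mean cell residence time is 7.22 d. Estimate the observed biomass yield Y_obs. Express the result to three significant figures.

Y_obs ≈ 0.368 g VSS/g BOD₅

The observed yield is Y_obs = Y/(1 + k_d·θ_c) = 0.574 / (1 + 0.0776 × 7.22) = 0.574 / 1.560 = 0.3679 g VSS per g BOD₅ removed.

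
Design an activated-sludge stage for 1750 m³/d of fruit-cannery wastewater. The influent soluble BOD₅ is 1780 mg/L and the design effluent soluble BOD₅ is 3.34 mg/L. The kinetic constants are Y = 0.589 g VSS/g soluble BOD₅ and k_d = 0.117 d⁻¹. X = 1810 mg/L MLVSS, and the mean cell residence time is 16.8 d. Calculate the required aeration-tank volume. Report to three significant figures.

Steady-state biomass mass balance: V·X·(1 + k_d·θ_c) = Y·Q·(S₀ − S)·θ_c, so V = 0.589 × 1750 × (1780 − 3.34) × 16.8 / [1810 × (1 + 0.117 × 16.8)] = 3.08×10^7 / 5368 = 5732 m³.

V ≈ 5730 m³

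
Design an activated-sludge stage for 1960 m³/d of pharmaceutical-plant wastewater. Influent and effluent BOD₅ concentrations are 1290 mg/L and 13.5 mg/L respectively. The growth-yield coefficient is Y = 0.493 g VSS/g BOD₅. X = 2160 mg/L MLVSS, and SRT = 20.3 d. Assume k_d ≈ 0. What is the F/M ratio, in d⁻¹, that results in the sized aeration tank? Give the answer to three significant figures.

F/M ≈ 0.101 d⁻¹

Biomass mass balance (decay neglected): V·X = Y·Q·(S₀ − S)·θ_c, so V = 0.493 × 1960 × (1290 − 13.5) × 20.3 / 2160 = 11592 m³.
Food-to-microorganism ratio F/M = Q S₀ / (V X) = 1960 × 1290 / (11592 × 2160) = 0.1010 d⁻¹.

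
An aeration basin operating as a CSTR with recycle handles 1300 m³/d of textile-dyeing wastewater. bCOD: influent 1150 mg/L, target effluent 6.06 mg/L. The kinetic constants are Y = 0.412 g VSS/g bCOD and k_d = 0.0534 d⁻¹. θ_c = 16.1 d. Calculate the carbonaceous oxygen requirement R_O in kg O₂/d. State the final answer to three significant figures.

Y_obs = Y / (1 + k_d θ_c) = 0.412 / (1 + 0.0534 × 16.1) = 0.412 / 1.860 = 0.2215.
ΔS = 1150 − 6.06 = 1144 mg/L, so the substrate removal rate is 1300 × 1144/1000 = 1487 kg bCOD/d.
Net sludge production P_X = 0.2215 × 1487 = 329.5 kg VSS/d.
R_O = Q·(S₀ − S) − 1.42·P_X = 1487 − 1.42 × 329.5 = 1019 kg O₂/d.

R_O ≈ 1020 kg O₂/d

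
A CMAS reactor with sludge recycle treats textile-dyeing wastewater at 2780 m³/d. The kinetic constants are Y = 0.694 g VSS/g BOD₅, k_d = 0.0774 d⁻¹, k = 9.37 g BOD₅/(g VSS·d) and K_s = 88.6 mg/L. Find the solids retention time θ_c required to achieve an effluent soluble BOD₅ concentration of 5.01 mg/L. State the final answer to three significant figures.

θ_c ≈ 3.70 d

At the target effluent, Y k S/(K_s+S) = 0.694×9.37×5.01/93.61 = 0.3480 d⁻¹.
θ_c = 1/(μ − k_d) = 1/(0.3480 − 0.0774) = 1/0.2706 = 3.695 d.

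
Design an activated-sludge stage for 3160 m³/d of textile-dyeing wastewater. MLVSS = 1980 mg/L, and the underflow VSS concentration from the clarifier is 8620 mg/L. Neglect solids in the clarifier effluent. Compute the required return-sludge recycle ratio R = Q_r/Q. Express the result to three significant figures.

R ≈ 0.298

Mass balance around the secondary clarifier (neglecting effluent solids): R = X / (X_r − X) = 1980 / (8620 − 1980) = 0.2982.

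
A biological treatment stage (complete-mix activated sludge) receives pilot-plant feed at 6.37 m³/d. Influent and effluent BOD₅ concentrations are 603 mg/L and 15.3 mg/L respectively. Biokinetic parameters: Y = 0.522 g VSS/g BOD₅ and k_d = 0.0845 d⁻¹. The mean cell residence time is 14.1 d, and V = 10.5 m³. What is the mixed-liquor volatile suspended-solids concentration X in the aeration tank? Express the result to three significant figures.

Solving the biomass balance for X: X = Y Q (S₀−S) θ_c / [V (1+k_d θ_c)] = 0.522 × 6.37 × (603 − 15.3) × 14.1 / [10.5 × (1 + 0.0845 × 14.1)] = 1197 mg/L.

X ≈ 1200 mg/L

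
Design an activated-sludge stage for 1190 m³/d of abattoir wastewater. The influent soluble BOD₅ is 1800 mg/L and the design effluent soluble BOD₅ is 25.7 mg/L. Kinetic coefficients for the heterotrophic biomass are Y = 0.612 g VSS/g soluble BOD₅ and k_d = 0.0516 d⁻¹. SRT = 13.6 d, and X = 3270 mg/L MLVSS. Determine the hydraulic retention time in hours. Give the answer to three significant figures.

Rearranging the biomass balance for a CMAS with decay, V = Y·Q·ΔS·θ_c / [X·(1+k_d θ_c)] = 0.612 × 1190 × (1800 − 25.7) × 13.6 / [3270 × (1 + 0.0516 × 13.6)] = 1.76×10^7 / 5565 = 3158 m³.
Hydraulic retention time τ = V/Q = 3158 / 1190 = 2.654 d = 63.69 h.

τ ≈ 63.7 h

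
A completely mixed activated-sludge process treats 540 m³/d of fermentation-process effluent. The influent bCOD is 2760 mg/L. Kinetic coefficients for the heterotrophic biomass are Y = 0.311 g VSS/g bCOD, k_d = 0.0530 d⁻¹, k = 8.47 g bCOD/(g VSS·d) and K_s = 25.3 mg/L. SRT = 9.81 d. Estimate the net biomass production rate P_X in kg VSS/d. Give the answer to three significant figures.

P_X ≈ 305 kg VSS/d

From the Monod/SRT balance for a CMAS, S = K_s·(1+k_d θ_c)/[θ_c·(Y k − k_d) − 1] = 25.3 × (1 + 0.0530 × 9.81) / [9.81 × (0.311 × 8.47 − 0.0530) − 1] = 38.45 / 24.32 = 1.581 mg/L.
Correct the yield for decay: Y_obs = Y/(1 + k_d θ_c) = 0.311 / (1 + 0.0530 × 9.81) = 0.311 / 1.520 = 0.2046.
Substrate removed = Q·(S₀ − S) = 540 m³/d × (2760 − 1.58) g/m³ = 1.49×10^6 g/d = 1490 kg/d.
Biomass produced: P_X = Y_obs·Q·ΔS = 0.2046 × 1490 ≈ 304.8 kg VSS/d.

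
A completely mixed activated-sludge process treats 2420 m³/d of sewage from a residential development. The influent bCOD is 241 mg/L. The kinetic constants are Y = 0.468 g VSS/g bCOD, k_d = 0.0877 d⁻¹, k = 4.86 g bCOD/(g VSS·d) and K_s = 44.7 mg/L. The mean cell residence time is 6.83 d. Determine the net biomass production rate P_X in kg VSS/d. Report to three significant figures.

P_X ≈ 167 kg VSS/d

Effluent substrate depends only on kinetics and SRT: S = K_s(1 + k_d θ_c) / [θ_c(Yk − k_d) − 1] = 44.7 × (1 + 0.0877 × 6.83) / [6.83 × (0.468 × 4.86 − 0.0877) − 1] = 71.47 / 13.94 = 5.129 mg/L.
Correct the yield for decay: Y_obs = Y/(1 + k_d θ_c) = 0.468 / (1 + 0.0877 × 6.83) = 0.468 / 1.599 = 0.2927.
ΔS = 241 − 5.13 = 235.9 mg/L, so the substrate removal rate is 2420 × 235.9/1000 = 570.8 kg bCOD/d.
So the net sludge growth is P_X = 0.2927 × 570.8 = 167.1 kg VSS/d.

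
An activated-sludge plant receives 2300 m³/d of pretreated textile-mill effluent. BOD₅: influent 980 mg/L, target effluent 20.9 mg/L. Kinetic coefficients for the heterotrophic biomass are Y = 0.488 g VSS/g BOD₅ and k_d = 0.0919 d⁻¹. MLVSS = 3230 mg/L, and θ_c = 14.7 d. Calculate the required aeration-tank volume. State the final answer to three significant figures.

From the SRT design equation V = Y Q (S₀−S) θ_c / [X (1 + k_d θ_c)] = 0.488 × 2300 × (980 − 20.9) × 14.7 / [3230 × (1 + 0.0919 × 14.7)] = 1.58×10^7 / 7594 = 2084 m³.

V ≈ 2080 m³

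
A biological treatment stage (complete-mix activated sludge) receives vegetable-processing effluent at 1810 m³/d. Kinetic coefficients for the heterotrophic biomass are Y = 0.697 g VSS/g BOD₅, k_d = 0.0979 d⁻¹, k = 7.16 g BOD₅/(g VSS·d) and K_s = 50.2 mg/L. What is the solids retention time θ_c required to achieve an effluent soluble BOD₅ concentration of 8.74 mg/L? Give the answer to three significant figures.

θ_c ≈ 1.56 d

Specific growth rate at S = 8.74 mg/L: μ = YkS/(K_s+S) = 0.697·7.16·8.74/(50.2+8.74) = 0.7400 d⁻¹.
θ_c = 1/(μ − k_d) = 1/(0.7400 − 0.0979) = 1/0.6421 = 1.557 d.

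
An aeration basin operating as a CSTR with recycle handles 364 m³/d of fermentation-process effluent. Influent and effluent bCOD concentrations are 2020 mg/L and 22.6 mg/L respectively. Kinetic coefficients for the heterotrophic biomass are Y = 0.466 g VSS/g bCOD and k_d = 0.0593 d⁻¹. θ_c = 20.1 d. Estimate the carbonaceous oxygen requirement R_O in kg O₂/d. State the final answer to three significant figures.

Y_obs = Y / (1 + k_d θ_c) = 0.466 / (1 + 0.0593 × 20.1) = 0.466 / 2.192 = 0.2126.
Substrate removed = Q·(S₀ − S) = 364 m³/d × (2020 − 22.6) g/m³ = 7.27×10^5 g/d = 727.1 kg/d.
P_X = Y_obs·Q·(S₀ − S) = 0.2126 × 727.1 = 154.6 kg VSS/d.
R_O = Q·ΔS − 1.42 P_X = 727.1 − 219.5 = 507.6 kg O₂/d.

R_O ≈ 508 kg O₂/d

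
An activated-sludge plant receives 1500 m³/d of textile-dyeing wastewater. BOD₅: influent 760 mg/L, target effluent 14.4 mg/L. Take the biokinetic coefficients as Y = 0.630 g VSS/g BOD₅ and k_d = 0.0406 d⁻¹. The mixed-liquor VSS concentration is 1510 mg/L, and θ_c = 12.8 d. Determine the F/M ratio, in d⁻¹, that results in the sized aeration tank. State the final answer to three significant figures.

F/M ≈ 0.192 d⁻¹

Rearranging the biomass balance for a CMAS with decay, V = Y·Q·ΔS·θ_c / [X·(1+k_d θ_c)] = 0.630 × 1500 × (760 − 14.4) × 12.8 / [1510 × (1 + 0.0406 × 12.8)] = 9.02×10^6 / 2295 = 3930 m³.
Food-to-microorganism ratio F/M = Q S₀ / (V X) = 1500 × 760 / (3930 × 1510) = 0.1921 d⁻¹.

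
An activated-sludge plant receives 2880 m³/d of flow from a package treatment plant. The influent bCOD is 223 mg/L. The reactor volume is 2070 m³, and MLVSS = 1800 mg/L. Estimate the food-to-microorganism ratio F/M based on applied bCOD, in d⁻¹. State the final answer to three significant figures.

F/M ≈ 0.172 d⁻¹

F/M = Q·S₀ / (V·X) = 2880 × 223 / (2070 × 1800) = 0.1724 g bCOD·(g VSS·d)⁻¹.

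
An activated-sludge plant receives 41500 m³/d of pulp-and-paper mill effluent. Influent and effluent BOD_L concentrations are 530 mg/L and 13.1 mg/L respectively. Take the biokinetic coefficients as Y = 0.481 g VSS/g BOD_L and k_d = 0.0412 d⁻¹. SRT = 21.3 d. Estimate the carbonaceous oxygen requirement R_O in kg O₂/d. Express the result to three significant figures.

Correct the yield for decay: Y_obs = Y/(1 + k_d θ_c) = 0.481 / (1 + 0.0412 × 21.3) = 0.481 / 1.878 = 0.2562.
Q·(S₀ − S) = 41500 × (530 − 13.1) × 10⁻³ = 21451 kg/d removed.
Net sludge production P_X = 0.2562 × 21451 = 5495 kg VSS/d.
R_O = Q·ΔS − 1.42 P_X = 21451 − 7804 = 13648 kg O₂/d.

R_O ≈ 13600 kg O₂/d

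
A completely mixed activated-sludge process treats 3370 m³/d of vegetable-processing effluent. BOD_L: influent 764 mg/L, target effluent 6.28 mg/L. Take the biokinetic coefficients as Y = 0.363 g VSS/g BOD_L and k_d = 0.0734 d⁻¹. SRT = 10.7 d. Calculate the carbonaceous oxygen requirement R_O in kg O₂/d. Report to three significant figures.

Observed yield with endogenous decay: Y_obs = Y / (1 + k_d·θ_c) = 0.363 / (1 + 0.0734 × 10.7) = 0.363 / 1.785 = 0.2033 g VSS/g BOD_L.
Mass of BOD_L removed per day: Q(S₀ − S) = 3370 × 757.7 g/m³ = 2554 kg/d.
P_X = Y_obs·Q·(S₀ − S) = 0.2033 × 2554 = 519.2 kg VSS/d.
R_O = Q·(S₀ − S) − 1.42·P_X = 2554 − 1.42 × 519.2 = 1816 kg O₂/d.

R_O ≈ 1820 kg O₂/d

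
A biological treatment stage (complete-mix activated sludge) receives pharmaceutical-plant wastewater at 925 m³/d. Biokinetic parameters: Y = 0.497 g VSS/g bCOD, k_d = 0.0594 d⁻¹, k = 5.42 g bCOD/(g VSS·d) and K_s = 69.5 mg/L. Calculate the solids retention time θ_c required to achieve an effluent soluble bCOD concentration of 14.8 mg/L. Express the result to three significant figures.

Specific growth rate at S = 14.8 mg/L: μ = YkS/(K_s+S) = 0.497·5.42·14.8/(69.5+14.8) = 0.4729 d⁻¹.
θ_c = 1/(μ − k_d) = 1/(0.4729 − 0.0594) = 1/0.4135 = 2.418 d.

θ_c ≈ 2.42 d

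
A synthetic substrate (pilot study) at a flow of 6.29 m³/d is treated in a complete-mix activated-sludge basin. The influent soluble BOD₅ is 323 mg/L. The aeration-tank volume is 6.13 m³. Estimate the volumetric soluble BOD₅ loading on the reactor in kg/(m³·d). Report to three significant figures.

Applied soluble BOD₅ load per unit volume = Q·S₀/V = (6.29 × 323/1000)/6.130 = 0.3314 kg soluble BOD₅·m⁻³·d⁻¹.

L_v ≈ 0.331 kg soluble BOD₅/(m³·d)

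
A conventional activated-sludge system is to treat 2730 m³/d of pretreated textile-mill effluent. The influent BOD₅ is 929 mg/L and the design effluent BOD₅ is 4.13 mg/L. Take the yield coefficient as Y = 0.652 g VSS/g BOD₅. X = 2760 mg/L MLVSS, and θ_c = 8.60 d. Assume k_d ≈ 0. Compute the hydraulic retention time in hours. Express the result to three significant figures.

τ ≈ 45.1 h

With k_d = 0 the design equation reduces to V = Y Q (S₀−S) θ_c / X = 0.652 × 2730 × (929 − 4.13) × 8.60 / 2760 = 5130 m³.
τ = V/Q = 5130/2730 = 1.879 d, or 45.10 h.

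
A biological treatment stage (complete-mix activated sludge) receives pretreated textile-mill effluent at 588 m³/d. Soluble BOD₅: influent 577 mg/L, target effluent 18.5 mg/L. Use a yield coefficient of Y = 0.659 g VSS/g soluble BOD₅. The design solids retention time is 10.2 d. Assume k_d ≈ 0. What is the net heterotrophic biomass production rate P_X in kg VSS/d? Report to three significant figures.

P_X ≈ 216 kg VSS/d

No decay correction is needed, so Y_obs = Y = 0.659.
Substrate removed = Q·(S₀ − S) = 588 m³/d × (577 − 18.5) g/m³ = 3.28×10^5 g/d = 328.4 kg/d.
Biomass produced: P_X = Y_obs·Q·ΔS = 0.6590 × 328.4 ≈ 216.4 kg VSS/d.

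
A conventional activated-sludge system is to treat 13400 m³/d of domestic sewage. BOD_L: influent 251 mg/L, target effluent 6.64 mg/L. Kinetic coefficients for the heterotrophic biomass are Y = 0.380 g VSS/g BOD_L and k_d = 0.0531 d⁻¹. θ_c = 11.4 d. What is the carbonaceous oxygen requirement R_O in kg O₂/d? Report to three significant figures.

Correct the yield for decay: Y_obs = Y/(1 + k_d θ_c) = 0.380 / (1 + 0.0531 × 11.4) = 0.380 / 1.605 = 0.2367.
ΔS = 251 − 6.64 = 244.4 mg/L, so the substrate removal rate is 13400 × 244.4/1000 = 3274 kg BOD_L/d.
P_X = Y_obs·Q·(S₀ − S) = 0.2367 × 3274 = 775.1 kg VSS/d.
R_O = Q·(S₀ − S) − 1.42·P_X = 3274 − 1.42 × 775.1 = 2174 kg O₂/d.

R_O ≈ 2170 kg O₂/d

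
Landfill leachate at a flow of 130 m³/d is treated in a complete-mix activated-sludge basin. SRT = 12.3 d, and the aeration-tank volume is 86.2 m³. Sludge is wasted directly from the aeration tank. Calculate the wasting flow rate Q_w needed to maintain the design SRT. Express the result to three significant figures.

Q_w ≈ 7.01 m³/d

With mixed-liquor wasting, θ_c = V/Q_w, so Q_w = V/θ_c = 86.20/12.3 = 7.008 m³/d.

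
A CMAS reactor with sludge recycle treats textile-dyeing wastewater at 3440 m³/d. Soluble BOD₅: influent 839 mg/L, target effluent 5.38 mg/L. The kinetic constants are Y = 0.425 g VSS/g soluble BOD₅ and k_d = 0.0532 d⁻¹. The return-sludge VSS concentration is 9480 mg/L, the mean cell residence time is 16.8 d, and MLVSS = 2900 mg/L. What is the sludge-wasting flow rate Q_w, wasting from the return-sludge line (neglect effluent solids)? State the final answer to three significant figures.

Rearranging the biomass balance for a CMAS with decay, V = Y·Q·ΔS·θ_c / [X·(1+k_d θ_c)] = 0.425 × 3440 × (839 − 5.38) × 16.8 / [2900 × (1 + 0.0532 × 16.8)] = 2.05×10^7 / 5492 = 3728 m³.
Q_w = (V·X)/(θ_c X_r) = 3728 × 2900 / (16.8 × 9480) = 67.89 m³/d.

Q_w ≈ 67.9 m³/d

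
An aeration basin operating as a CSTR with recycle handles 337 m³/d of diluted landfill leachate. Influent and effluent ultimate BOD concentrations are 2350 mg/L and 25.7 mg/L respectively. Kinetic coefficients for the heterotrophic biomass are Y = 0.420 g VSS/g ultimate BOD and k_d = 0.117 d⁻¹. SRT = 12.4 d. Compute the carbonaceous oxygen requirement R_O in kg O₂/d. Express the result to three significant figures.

Correct the yield for decay: Y_obs = Y/(1 + k_d θ_c) = 0.420 / (1 + 0.117 × 12.4) = 0.420 / 2.451 = 0.1714.
Substrate removed = Q·(S₀ − S) = 337 m³/d × (2350 − 25.7) g/m³ = 7.83×10^5 g/d = 783.3 kg/d.
Biomass synthesised: P_X = Y_obs × 783.3 = 134.2 kg VSS/d.
Carbonaceous O₂ demand = substrate oxidised − cell-mass equivalent = 783.3 − 1.42 × 134.2 = 592.7 kg O₂/d.

R_O ≈ 593 kg O₂/d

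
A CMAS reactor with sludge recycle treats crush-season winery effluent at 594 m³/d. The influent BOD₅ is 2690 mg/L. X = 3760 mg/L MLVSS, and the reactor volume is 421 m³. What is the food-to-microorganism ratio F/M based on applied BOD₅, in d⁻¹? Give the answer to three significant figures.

F/M = applied load / biomass = Q·S₀/(V·X) = 594 × 2690 / (421.0 × 3760) = 1.009 d⁻¹.

F/M ≈ 1.01 d⁻¹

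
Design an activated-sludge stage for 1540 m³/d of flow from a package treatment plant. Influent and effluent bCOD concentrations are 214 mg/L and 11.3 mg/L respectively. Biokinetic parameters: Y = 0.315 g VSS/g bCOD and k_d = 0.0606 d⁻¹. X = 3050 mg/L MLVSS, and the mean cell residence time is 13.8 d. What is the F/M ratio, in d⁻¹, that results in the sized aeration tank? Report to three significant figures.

Rearranging the biomass balance for a CMAS with decay, V = Y·Q·ΔS·θ_c / [X·(1+k_d θ_c)] = 0.315 × 1540 × (214 − 11.3) × 13.8 / [3050 × (1 + 0.0606 × 13.8)] = 1.36×10^6 / 5601 = 242.3 m³.
F/M = applied load / biomass = Q·S₀/(V·X) = 1540 × 214 / (242.3 × 3050) = 0.4460 d⁻¹.

F/M ≈ 0.446 d⁻¹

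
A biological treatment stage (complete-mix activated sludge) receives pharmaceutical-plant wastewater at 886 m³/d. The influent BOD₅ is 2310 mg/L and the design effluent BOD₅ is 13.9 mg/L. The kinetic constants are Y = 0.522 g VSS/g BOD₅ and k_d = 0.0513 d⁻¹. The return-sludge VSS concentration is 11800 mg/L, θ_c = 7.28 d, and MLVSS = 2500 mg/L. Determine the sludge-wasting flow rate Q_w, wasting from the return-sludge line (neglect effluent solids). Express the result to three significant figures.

From the SRT design equation V = Y Q (S₀−S) θ_c / [X (1 + k_d θ_c)] = 0.522 × 886 × (2310 − 13.9) × 7.28 / [2500 × (1 + 0.0513 × 7.28)] = 7.73×10^6 / 3434 = 2251 m³.
θ_c = V·X/(Q_w·X_r) when wasting from the recycle, so Q_w = V·X/(θ_c·X_r) = 2251 × 2500 / (7.28 × 11800) = 65.52 m³/d.

Q_w ≈ 65.5 m³/d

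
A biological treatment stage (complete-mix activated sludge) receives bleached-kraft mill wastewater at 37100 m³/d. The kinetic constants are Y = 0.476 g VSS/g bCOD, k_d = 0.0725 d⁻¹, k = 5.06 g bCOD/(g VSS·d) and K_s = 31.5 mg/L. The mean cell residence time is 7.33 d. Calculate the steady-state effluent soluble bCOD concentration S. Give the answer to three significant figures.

Effluent substrate depends only on kinetics and SRT: S = K_s(1 + k_d θ_c) / [θ_c(Yk − k_d) − 1] = 31.5 × (1 + 0.0725 × 7.33) / [7.33 × (0.476 × 5.06 − 0.0725) − 1] = 48.24 / 16.12 = 2.992 mg/L.

S ≈ 2.99 mg/L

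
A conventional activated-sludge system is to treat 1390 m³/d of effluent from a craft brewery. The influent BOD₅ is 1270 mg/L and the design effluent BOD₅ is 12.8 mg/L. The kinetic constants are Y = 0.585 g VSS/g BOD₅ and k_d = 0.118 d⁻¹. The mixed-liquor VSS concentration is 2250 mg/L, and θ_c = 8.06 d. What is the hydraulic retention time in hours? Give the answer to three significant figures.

τ ≈ 32.4 h

Steady-state biomass mass balance: V·X·(1 + k_d·θ_c) = Y·Q·(S₀ − S)·θ_c, so V = 0.585 × 1390 × (1270 − 12.8) × 8.06 / [2250 × (1 + 0.118 × 8.06)] = 8.24×10^6 / 4390 = 1877 m³.
Hydraulic retention time τ = V/Q = 1877 / 1390 = 1.350 d = 32.41 h.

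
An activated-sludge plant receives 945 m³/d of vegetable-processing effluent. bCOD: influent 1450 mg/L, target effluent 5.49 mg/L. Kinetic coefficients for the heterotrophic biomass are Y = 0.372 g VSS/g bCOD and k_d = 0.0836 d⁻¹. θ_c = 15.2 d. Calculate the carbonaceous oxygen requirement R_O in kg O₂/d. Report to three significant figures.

Observed yield with endogenous decay: Y_obs = Y / (1 + k_d·θ_c) = 0.372 / (1 + 0.0836 × 15.2) = 0.372 / 2.271 = 0.1638 g VSS/g bCOD.
Q·(S₀ − S) = 945 × (1450 − 5.49) × 10⁻³ = 1365 kg/d removed.
Net sludge production P_X = 0.1638 × 1365 = 223.6 kg VSS/d.
R_O = Q·(S₀ − S) − 1.42·P_X = 1365 − 1.42 × 223.6 = 1048 kg O₂/d.

R_O ≈ 1050 kg O₂/d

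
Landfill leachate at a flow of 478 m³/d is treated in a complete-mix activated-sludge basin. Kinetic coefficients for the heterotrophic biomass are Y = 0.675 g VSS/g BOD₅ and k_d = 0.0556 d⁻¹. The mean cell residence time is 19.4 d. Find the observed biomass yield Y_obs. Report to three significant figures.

Y_obs ≈ 0.325 g VSS/g BOD₅

Observed yield with endogenous decay: Y_obs = Y / (1 + k_d·θ_c) = 0.675 / (1 + 0.0556 × 19.4) = 0.675 / 2.079 = 0.3247 g VSS/g BOD₅.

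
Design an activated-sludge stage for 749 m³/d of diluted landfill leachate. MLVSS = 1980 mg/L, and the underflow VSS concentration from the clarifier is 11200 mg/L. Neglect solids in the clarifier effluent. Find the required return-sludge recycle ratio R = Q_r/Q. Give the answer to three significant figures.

R = Q_r/Q = X/(X_r − X) = 1980 / (11200 − 1980) = 0.2148.

R ≈ 0.215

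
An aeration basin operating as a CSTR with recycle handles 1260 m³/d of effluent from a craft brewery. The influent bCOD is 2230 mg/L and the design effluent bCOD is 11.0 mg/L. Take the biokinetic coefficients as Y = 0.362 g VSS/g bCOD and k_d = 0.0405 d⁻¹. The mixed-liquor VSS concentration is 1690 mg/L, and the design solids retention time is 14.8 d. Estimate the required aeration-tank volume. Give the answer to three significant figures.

Rearranging the biomass balance for a CMAS with decay, V = Y·Q·ΔS·θ_c / [X·(1+k_d θ_c)] = 0.362 × 1260 × (2230 − 11.0) × 14.8 / [1690 × (1 + 0.0405 × 14.8)] = 1.5×10^7 / 2703 = 5542 m³.

V ≈ 5540 m³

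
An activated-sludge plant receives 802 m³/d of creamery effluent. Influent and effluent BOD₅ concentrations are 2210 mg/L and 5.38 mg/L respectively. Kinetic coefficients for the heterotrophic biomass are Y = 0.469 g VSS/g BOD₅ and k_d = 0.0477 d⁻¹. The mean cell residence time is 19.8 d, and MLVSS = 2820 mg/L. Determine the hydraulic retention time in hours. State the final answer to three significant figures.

Rearranging the biomass balance for a CMAS with decay, V = Y·Q·ΔS·θ_c / [X·(1+k_d θ_c)] = 0.469 × 802 × (2210 − 5.38) × 19.8 / [2820 × (1 + 0.0477 × 19.8)] = 1.64×10^7 / 5483 = 2994 m³.
HRT = V/Q = 2994 m³ / 802 m³·d⁻¹ = 3.734 d × 24 = 89.61 h.

τ ≈ 89.6 h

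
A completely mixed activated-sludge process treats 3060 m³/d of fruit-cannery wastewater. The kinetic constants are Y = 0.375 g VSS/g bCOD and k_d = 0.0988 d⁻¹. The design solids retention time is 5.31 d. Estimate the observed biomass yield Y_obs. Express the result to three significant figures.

Y_obs = Y / (1 + k_d θ_c) = 0.375 / (1 + 0.0988 × 5.31) = 0.375 / 1.525 = 0.2460.

Y_obs ≈ 0.246 g VSS/g bCOD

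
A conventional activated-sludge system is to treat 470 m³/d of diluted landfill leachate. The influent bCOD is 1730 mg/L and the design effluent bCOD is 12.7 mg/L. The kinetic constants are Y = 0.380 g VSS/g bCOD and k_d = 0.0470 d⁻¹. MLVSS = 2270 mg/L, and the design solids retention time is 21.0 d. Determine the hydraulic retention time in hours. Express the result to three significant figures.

From the SRT design equation V = Y Q (S₀−S) θ_c / [X (1 + k_d θ_c)] = 0.380 × 470 × (1730 − 12.7) × 21.0 / [2270 × (1 + 0.0470 × 21.0)] = 6.44×10^6 / 4510 = 1428 m³.
Hydraulic retention time τ = V/Q = 1428 / 470 = 3.038 d = 72.92 h.

τ ≈ 72.9 h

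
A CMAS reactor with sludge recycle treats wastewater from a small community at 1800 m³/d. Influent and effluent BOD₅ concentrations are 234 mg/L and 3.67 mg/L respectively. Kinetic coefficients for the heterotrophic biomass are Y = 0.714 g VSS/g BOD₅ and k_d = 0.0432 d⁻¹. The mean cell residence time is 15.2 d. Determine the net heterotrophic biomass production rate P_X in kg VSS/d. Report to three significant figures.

P_X ≈ 179 kg VSS/d

Correct the yield for decay: Y_obs = Y/(1 + k_d θ_c) = 0.714 / (1 + 0.0432 × 15.2) = 0.714 / 1.657 = 0.4310.
Mass of BOD₅ removed per day: Q(S₀ − S) = 1800 × 230.3 g/m³ = 414.6 kg/d.
P_X = Y_obs · Q(S₀ − S) = 0.4310 × 414.6 = 178.7 kg VSS/d.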